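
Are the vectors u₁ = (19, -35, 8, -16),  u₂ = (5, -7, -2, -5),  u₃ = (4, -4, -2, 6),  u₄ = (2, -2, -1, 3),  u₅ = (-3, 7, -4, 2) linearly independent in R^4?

There are 5 vectors in a 4-dimensional space, so they cannot be linearly independent.

linearly dependent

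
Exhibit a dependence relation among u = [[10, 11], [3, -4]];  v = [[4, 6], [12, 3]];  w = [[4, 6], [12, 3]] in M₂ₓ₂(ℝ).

Take coordinates with respect to {E₁₁, E₁₂, E₂₁, E₂₂}.
Solve the homogeneous system with u, v, w as columns by row-reducing the coefficient matrix.
A generator of the null space is (0, 1, -1).

v - w = 0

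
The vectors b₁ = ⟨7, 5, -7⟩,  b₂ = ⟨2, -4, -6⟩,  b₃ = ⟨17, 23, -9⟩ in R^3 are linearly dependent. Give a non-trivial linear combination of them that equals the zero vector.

3b₁ - 2b₂ - b₃ = 0

Set up α₁b₁ + … + α₃b₃ = 0 and solve the homogeneous system.
A generator of the null space is (3, -2, -1).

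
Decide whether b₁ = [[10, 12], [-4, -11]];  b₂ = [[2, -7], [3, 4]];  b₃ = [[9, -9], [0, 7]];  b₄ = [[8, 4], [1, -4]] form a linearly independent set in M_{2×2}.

linearly independent

Take coordinates with respect to the standard basis {E₁₁, E₁₂, E₂₁, E₂₂}.
Row-reduce the matrix whose columns are b₁, b₂, b₃, b₄.
The reduction yields 4 nonzero rows, so the rank is 4.
Since rank = 4 (the number of vectors), the set is linearly independent.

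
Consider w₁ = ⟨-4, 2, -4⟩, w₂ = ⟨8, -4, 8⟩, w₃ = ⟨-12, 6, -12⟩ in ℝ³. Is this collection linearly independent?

The matrix [w₁|w₂|w₃] has determinant 0.
A zero determinant means the columns are linearly dependent.

linearly dependent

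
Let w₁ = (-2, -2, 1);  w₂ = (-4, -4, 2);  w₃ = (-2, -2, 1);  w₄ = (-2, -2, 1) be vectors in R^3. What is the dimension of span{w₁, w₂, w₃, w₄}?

1

Row-reduce the 4×3 matrix with these as rows.
The echelon form has 1 nonzero row, so the rank is 1.
(With 4 elements in a 3-dimensional space the rank is at most 3.)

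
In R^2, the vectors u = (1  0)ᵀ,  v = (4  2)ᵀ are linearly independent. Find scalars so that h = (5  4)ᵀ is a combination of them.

Since u, v are independent, the coefficients expressing h are uniquely determined by a linear system.
Back-substitution yields (a₁, a₂) = (-3, 2).

h = -3u + 2v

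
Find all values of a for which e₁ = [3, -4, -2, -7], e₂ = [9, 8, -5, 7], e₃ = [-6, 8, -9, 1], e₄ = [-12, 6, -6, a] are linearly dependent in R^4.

Dependence holds iff the 4×4 matrix [e₁ e₂ e₃ e₄] is singular.
The determinant works out to 390 - 780*a.
This vanishes exactly when a = 1/2.

a = 1/2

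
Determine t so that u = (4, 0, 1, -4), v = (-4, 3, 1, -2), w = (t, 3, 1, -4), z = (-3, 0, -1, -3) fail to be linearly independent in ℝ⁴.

The vectors are dependent exactly when the determinant of the matrix with rows u, v, w, z vanishes.
The determinant works out to 21*t + 78.
This vanishes exactly when t = -26/7.

t = -26/7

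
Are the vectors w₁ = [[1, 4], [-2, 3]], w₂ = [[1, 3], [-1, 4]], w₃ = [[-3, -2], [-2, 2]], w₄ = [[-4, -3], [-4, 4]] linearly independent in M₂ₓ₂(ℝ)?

Write each element as a coordinate vector in ℝ⁴ using {E₁₁, E₁₂, E₂₁, E₂₂}.
Form the 4×4 matrix with these as columns; its determinant is -37.
A nonzero determinant means the columns are linearly independent.

linearly independent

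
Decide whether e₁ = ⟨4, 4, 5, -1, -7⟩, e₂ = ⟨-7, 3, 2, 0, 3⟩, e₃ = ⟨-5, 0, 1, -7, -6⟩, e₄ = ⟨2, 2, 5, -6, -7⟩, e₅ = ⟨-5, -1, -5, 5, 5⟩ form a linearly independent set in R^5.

The matrix [e₁|e₂|e₃|e₄|e₅] has determinant 291.
A nonzero determinant means the columns are linearly independent.

linearly independent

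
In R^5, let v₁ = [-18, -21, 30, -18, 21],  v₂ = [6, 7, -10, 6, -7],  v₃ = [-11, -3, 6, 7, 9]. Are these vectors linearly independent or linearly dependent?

linearly dependent

Place the vectors as rows of a 3×5 matrix and reduce to echelon form.
The reduction yields 2 nonzero rows, so the rank is 2.
Since rank 2 < 3, the set is linearly dependent.
Indeed v₁ + 3v₂ = 0.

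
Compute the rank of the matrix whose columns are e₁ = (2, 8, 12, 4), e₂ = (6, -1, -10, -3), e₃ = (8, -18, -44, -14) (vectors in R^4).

Form the matrix with e₁, e₂, e₃ as columns and reduce.
Reduction leaves 2 leading entries, giving rank 2.

rank 2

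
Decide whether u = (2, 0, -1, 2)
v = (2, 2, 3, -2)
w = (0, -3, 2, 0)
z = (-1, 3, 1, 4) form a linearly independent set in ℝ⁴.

linearly independent

The matrix [u|v|w|z] has determinant 220.
A nonzero determinant means the columns are linearly independent.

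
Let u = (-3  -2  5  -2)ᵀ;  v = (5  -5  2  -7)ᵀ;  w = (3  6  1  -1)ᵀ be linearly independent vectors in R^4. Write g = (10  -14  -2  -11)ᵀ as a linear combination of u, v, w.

g = -u + 2v - w

Write g = c₁u + … + c₃w and equate components.
The system has the unique solution (c₁, c₂, c₃) = (-1, 2, -1).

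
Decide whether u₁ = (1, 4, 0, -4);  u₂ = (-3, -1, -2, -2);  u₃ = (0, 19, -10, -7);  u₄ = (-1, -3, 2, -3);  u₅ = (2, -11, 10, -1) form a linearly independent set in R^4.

There are 5 vectors in a 4-dimensional space, so they cannot be linearly independent.

linearly dependent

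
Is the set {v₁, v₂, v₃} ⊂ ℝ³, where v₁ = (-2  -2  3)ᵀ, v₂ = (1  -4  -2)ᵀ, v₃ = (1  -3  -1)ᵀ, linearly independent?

linearly independent

Form the 3×3 matrix with these as columns; its determinant is 9.
A nonzero determinant means the columns are linearly independent.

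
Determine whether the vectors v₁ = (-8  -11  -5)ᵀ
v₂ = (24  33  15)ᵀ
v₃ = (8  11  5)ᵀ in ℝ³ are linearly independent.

One vector is a scalar multiple of another, so the set is dependent.

linearly dependent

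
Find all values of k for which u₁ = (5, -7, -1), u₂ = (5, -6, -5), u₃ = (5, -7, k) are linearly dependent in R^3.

Dependence holds iff the 3×3 matrix [u₁ u₂ u₃] is singular.
The determinant works out to 5*k + 5.
This vanishes exactly when k = -1.

k = -1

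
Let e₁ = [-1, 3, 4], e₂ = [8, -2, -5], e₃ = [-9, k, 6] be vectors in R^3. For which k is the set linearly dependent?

Place the vectors as rows of a 3×3 matrix; dependence ⇔ determinant zero.
Cofactor expansion gives det = 27*k - 69.
This vanishes exactly when k = 23/9.

k = 23/9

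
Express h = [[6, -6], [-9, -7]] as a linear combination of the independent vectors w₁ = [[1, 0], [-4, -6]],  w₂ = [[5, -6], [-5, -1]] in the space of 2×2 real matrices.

Identify each element with its coordinate vector in ℝ⁴ via {E₁₁, E₁₂, E₂₁, E₂₂}.
Set up the augmented matrix [w₁ | w₂ | h] and row-reduce.
Row-reducing the augmented matrix gives the unique coefficients (a₁, a₂) = (1, 1).

h = w₁ + w₂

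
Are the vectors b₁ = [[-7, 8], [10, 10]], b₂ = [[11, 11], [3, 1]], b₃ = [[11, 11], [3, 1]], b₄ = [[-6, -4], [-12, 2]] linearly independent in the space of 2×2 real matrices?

Write each element as a coordinate vector in ℝ⁴ using {E₁₁, E₁₂, E₂₁, E₂₂}.
Two of the vectors are equal, giving an immediate dependence.

linearly dependent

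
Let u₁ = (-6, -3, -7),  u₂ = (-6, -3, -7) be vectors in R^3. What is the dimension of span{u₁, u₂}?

1

Apply Gaussian elimination to the matrix whose rows are u₁, u₂.
Exactly 1 pivot survives; hence the rank is 1.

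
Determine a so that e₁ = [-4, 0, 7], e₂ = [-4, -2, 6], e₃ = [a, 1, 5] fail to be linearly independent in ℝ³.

The vectors are dependent exactly when the determinant of the matrix with rows e₁, e₂, e₃ vanishes.
The determinant works out to 14*a + 36.
This vanishes exactly when a = -18/7.

a = -18/7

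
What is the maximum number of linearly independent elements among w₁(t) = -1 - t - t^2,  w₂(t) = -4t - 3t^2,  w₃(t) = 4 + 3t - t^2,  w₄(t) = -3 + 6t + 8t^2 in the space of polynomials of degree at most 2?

3

Pass to coordinate vectors with respect to the basis {1, t, t^2}.
Apply Gaussian elimination to the matrix whose rows are w₁, w₂, w₃, w₄.
Exactly 3 pivots survive; hence the rank is 3.
(With 4 elements in a 3-dimensional space the rank is at most 3.)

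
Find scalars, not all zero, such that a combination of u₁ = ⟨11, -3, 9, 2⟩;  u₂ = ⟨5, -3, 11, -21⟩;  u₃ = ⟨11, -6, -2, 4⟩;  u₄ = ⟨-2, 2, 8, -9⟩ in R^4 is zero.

Write the vectors as columns of a matrix and find a nonzero vector in its null space.
A generator of the null space is (1, 1, -2, -3).

u₁ + u₂ - 2u₃ - 3u₄ = 0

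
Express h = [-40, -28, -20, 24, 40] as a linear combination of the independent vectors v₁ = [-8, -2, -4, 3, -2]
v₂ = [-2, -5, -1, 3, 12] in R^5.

Set up the augmented matrix [v₁ | v₂ | h] and row-reduce.
Row-reducing the augmented matrix gives the unique coefficients (a₁, a₂) = (4, 4).

h = 4v₁ + 4v₂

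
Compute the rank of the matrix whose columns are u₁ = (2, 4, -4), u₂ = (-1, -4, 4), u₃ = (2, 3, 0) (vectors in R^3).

Row-reduce the 3×3 matrix with these as rows.
Exactly 3 pivots survive; hence the rank is 3.

3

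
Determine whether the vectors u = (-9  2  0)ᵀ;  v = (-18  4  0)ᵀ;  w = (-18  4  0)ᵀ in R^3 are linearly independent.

linearly dependent

Row-reduce the matrix whose columns are u, v, w.
The reduction yields 1 nonzero row, so the rank is 1.
Since rank 1 < 3, the set is linearly dependent.
Indeed 2u - v = 0.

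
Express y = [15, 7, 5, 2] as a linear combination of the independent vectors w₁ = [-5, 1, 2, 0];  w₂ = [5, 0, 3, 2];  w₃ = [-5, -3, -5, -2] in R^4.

Solve the system with w₁, w₂, w₃ as columns and y as the right-hand side.
Row-reducing the augmented matrix gives the unique coefficients (α₁, α₂, α₃) = (-2, -2, -3).

y = -2w₁ - 2w₂ - 3w₃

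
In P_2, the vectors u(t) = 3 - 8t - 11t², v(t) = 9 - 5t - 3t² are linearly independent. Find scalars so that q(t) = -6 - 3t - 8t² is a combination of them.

q = u - v

Identify each element with its coordinate vector in ℝ³ via {1, t, t²}.
Set up the augmented matrix [u | v | q] and row-reduce.
Row-reducing the augmented matrix gives the unique coefficients (a₁, a₂) = (1, -1).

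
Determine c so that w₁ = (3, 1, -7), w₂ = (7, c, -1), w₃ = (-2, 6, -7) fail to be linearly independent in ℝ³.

c = -45/7

The set is linearly dependent precisely when det[w₁; w₂; w₃] = 0.
Expanding, det = -35*c - 225.
This vanishes exactly when c = -45/7.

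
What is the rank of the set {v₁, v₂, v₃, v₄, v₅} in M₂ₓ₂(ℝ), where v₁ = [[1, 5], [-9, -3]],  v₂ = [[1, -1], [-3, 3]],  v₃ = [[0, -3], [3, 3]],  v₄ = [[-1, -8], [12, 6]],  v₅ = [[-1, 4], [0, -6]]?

Pass to coordinate vectors with respect to the basis {E₁₁, E₁₂, E₂₁, E₂₂}.
Apply Gaussian elimination to the matrix whose rows are v₁, v₂, v₃, v₄, v₅.
Reduction leaves 2 leading entries, giving rank 2.
(With 5 elements in a 4-dimensional space the rank is at most 4.)

2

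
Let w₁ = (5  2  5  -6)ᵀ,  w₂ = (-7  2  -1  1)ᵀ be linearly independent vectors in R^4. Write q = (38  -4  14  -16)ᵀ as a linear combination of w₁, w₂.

Since w₁, w₂ are independent, the coefficients expressing q are uniquely determined by a linear system.
The system has the unique solution (a₁, a₂) = (2, -4).

q = 2w₁ - 4w₂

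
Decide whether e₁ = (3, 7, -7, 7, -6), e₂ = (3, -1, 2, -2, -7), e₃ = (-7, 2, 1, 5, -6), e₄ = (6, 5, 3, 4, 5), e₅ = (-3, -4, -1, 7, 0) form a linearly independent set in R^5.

Row-reduce the matrix whose columns are e₁, e₂, e₃, e₄, e₅.
The reduction yields 5 nonzero rows, so the rank is 5.
Since rank = 5 (the number of vectors), the set is linearly independent.

linearly independent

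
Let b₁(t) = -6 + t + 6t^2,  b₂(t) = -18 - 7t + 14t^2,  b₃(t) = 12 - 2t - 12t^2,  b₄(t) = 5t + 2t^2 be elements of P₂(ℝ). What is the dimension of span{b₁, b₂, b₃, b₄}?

dim = 2

Represent each element by its coordinate vector in ℝ³.
Put the 3×4 matrix [b₁|b₂|b₃|b₄] into echelon form.
The echelon form has 2 nonzero rows, so the rank is 2.
(With 4 elements in a 3-dimensional space the rank is at most 3.)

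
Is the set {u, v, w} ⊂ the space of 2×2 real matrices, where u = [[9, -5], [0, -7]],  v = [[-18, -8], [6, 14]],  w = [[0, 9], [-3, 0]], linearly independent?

Write each element as a coordinate vector in ℝ⁴ using {E₁₁, E₁₂, E₂₁, E₂₂}.
Place the vectors as rows of a 3×4 matrix and reduce to echelon form.
The reduction yields 2 nonzero rows, so the rank is 2.
Since rank 2 < 3, the set is linearly dependent.

linearly dependent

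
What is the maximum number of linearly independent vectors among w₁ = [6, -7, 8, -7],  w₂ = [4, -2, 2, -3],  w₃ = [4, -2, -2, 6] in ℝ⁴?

3

Put the 4×3 matrix [w₁|w₂|w₃] into echelon form.
The echelon form has 3 nonzero rows, so the rank is 3.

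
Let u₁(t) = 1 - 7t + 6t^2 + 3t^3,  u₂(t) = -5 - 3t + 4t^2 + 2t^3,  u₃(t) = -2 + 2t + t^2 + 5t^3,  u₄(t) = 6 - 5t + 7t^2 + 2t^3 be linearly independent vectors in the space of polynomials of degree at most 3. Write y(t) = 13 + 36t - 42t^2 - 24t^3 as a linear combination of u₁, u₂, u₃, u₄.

Take coordinate vectors relative to {1, t, …, t^3}.
Since u₁, u₂, u₃, u₄ are independent, the coefficients expressing y are uniquely determined by a linear system.
The system has the unique solution (a₁, …, a₄) = (-3, -4, -1, -1).

y = -3u₁ - 4u₂ - u₃ - u₄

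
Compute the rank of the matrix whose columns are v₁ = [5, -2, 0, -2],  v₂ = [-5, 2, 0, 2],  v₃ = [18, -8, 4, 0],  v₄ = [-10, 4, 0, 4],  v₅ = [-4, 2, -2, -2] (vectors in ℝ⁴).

2

Form the matrix with v₁, v₂, v₃, v₄, v₅ as columns and reduce.
Reduction leaves 2 leading entries, giving rank 2.
(With 5 elements in a 4-dimensional space the rank is at most 4.)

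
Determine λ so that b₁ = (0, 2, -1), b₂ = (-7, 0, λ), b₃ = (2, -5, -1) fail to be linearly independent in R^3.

Place the vectors as rows of a 3×3 matrix; dependence ⇔ determinant zero.
Cofactor expansion gives det = 4*λ - 49.
This vanishes exactly when λ = 49/4.

λ = 49/4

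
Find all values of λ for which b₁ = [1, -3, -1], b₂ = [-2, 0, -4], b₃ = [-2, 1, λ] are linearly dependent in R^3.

λ = -3

Place the vectors as rows of a 3×3 matrix; dependence ⇔ determinant zero.
Expanding, det = -6*λ - 18.
Solving -6*λ - 18 = 0 yields λ = -3.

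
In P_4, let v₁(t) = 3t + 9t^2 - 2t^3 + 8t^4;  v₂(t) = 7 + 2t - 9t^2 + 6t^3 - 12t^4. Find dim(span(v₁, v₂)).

dim = 2

Use coordinates relative to {1, t, …, t^4}.
Form the matrix with v₁, v₂ as columns and reduce.
Exactly 2 pivots survive; hence the rank is 2.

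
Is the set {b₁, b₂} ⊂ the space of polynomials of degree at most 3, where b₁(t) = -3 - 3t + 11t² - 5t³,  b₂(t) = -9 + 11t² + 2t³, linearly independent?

linearly independent

Write each element as a coordinate vector in ℝ⁴ using {1, t, …, t³}.
Row-reduce the matrix whose columns are b₁, b₂.
The reduction yields 2 nonzero rows, so the rank is 2.
Since rank = 2 (the number of vectors), the set is linearly independent.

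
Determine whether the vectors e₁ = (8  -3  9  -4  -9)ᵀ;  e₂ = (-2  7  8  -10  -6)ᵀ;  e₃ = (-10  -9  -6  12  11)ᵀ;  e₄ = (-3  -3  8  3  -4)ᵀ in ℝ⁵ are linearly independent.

Place the vectors as rows of a 4×5 matrix and reduce to echelon form.
The reduction yields 4 nonzero rows, so the rank is 4.
Since rank = 4 (the number of vectors), the set is linearly independent.

linearly independent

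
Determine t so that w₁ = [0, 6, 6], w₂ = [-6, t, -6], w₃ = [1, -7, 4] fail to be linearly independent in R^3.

t = 60

The set is linearly dependent precisely when det[w₁; w₂; w₃] = 0.
Expanding, det = 360 - 6*t.
Solving 360 - 6*t = 0 yields t = 60.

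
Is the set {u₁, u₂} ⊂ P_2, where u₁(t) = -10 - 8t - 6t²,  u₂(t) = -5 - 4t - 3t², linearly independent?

Take coordinates with respect to the standard basis {1, t, t²}.
Place the vectors as rows of a 2×3 matrix and reduce to echelon form.
The reduction yields 1 nonzero row, so the rank is 1.
Since rank 1 < 2, the set is linearly dependent.

linearly dependent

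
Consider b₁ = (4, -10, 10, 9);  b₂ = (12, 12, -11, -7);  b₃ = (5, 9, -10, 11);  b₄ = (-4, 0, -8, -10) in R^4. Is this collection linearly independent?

Place the vectors as rows of a 4×4 matrix and reduce to echelon form.
The reduction yields 4 nonzero rows, so the rank is 4.
Since rank = 4 (the number of vectors), the set is linearly independent.

linearly independent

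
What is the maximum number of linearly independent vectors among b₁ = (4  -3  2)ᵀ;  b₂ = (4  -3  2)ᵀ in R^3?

1

Row-reduce the 2×3 matrix with these as rows.
Exactly 1 pivot survives; hence the rank is 1.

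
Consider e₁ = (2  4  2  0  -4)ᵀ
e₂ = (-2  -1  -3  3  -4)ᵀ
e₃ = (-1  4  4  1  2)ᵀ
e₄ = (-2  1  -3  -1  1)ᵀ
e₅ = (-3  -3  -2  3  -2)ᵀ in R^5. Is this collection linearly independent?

linearly independent

Row-reduce the matrix whose columns are e₁, e₂, e₃, e₄, e₅.
The reduction yields 5 nonzero rows, so the rank is 5.
Since rank = 5 (the number of vectors), the set is linearly independent.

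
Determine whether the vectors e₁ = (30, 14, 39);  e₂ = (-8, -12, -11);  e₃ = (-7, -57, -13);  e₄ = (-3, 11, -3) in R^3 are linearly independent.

There are 4 vectors in a 3-dimensional space, so they cannot be linearly independent.

linearly dependent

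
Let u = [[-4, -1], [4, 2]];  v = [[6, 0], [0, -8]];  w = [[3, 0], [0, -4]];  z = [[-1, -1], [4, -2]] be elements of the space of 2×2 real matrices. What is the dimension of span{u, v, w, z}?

Represent each element by its coordinate vector in ℝ⁴.
Row-reduce the 4×4 matrix with these as rows.
There are 2 pivot columns, so rank = 2.

2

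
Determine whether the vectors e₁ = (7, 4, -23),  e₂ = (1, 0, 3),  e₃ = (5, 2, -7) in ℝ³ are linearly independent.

linearly dependent

The matrix [e₁|e₂|e₃] has determinant 0.
A zero determinant means the columns are linearly dependent.
Indeed e₁ + 3e₂ - 2e₃ = 0.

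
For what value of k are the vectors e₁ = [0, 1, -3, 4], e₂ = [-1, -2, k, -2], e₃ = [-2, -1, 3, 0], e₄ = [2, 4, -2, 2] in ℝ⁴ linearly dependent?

k = 2

The vectors are dependent exactly when the determinant of the matrix with rows e₁, e₂, e₃, e₄ vanishes.
Cofactor expansion gives det = 20*k - 40.
Setting this to zero gives k = 2.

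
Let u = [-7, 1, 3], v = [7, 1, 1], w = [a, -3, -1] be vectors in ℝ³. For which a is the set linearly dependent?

a = -35

The vectors are dependent exactly when the determinant of the matrix with rows u, v, w vanishes.
Cofactor expansion gives det = -2*a - 70.
Setting this to zero gives a = -35.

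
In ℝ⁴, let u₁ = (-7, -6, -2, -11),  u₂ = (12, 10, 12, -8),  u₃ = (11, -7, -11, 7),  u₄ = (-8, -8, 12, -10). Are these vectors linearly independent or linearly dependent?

linearly independent

The matrix [u₁|u₂|u₃|u₄] has determinant -50180.
A nonzero determinant means the columns are linearly independent.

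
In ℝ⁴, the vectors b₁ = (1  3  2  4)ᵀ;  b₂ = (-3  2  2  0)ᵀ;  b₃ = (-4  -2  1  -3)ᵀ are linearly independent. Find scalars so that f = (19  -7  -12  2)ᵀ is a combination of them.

f = -b₁ - 4b₂ - 2b₃

Solve the system with b₁, b₂, b₃ as columns and f as the right-hand side.
The system has the unique solution (a₁, a₂, a₃) = (-1, -4, -2).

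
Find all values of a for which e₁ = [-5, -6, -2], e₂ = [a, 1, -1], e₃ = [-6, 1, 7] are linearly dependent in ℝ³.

a = 11/5

The vectors are dependent exactly when the determinant of the matrix with rows e₁, e₂, e₃ vanishes.
Cofactor expansion gives det = 40*a - 88.
Setting this to zero gives a = 11/5.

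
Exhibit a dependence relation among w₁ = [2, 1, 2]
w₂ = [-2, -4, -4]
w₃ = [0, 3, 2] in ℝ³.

Row-reduce the matrix with w₁, w₂, w₃ as columns; the null space gives the coefficients.
A generator of the null space is (1, 1, 1).

w₁ + w₂ + w₃ = 0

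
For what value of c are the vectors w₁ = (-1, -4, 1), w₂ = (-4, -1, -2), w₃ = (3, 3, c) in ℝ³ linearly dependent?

Place the vectors as rows of a 3×3 matrix; dependence ⇔ determinant zero.
The determinant works out to 9 - 15*c.
This vanishes exactly when c = 3/5.

c = 3/5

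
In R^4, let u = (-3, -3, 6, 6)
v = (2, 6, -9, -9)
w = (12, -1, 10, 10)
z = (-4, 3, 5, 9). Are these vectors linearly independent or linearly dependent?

linearly independent

The matrix [u|v|w|z] has determinant -852.
A nonzero determinant means the columns are linearly independent.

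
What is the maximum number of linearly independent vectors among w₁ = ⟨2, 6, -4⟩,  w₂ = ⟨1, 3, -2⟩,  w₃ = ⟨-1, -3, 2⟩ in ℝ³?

1

Row-reduce the 3×3 matrix with these as rows.
The echelon form has 1 nonzero row, so the rank is 1.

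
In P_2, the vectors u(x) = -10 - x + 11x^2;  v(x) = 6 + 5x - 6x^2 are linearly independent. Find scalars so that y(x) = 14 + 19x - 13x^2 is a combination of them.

y = u + 4v

Take coordinate vectors relative to {1, x, x^2}.
Write y = a₁u + a₂v and equate components.
The system has the unique solution (a₁, a₂) = (1, 4).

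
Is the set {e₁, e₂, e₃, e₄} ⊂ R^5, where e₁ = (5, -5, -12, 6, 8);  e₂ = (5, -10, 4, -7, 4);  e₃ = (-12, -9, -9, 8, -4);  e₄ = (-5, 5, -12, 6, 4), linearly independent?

linearly independent

Place the vectors as rows of a 4×5 matrix and reduce to echelon form.
The reduction yields 4 nonzero rows, so the rank is 4.
Since rank = 4 (the number of vectors), the set is linearly independent.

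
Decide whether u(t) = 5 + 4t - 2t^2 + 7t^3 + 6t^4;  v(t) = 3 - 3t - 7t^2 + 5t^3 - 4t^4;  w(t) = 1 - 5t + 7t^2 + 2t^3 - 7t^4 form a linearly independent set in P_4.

linearly independent

Take coordinates with respect to the standard basis {1, t, …, t^4}.
Place the vectors as rows of a 3×5 matrix and reduce to echelon form.
The reduction yields 3 nonzero rows, so the rank is 3.
Since rank = 3 (the number of vectors), the set is linearly independent.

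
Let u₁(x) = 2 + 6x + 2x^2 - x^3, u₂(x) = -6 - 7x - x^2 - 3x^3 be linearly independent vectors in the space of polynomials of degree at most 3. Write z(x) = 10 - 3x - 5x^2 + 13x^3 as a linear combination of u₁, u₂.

Work in coordinates with respect to the standard basis {1, x, …, x^3}.
Solve the system with u₁, u₂ as columns and z as the right-hand side.
The system has the unique solution (α₁, α₂) = (-4, -3).

z = -4u₁ - 3u₂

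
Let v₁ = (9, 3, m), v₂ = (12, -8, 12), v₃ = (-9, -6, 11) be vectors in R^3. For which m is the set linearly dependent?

The vectors are dependent exactly when the determinant of the matrix with rows v₁, v₂, v₃ vanishes.
Cofactor expansion gives det = -144*m - 864.
This vanishes exactly when m = -6.

m = -6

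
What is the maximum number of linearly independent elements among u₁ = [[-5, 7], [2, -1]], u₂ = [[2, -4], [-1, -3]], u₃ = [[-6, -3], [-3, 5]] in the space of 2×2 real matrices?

3

Pass to coordinate vectors with respect to the basis {E₁₁, E₁₂, E₂₁, E₂₂}.
Row-reduce the 3×4 matrix with these as rows.
There are 3 pivot columns, so rank = 3.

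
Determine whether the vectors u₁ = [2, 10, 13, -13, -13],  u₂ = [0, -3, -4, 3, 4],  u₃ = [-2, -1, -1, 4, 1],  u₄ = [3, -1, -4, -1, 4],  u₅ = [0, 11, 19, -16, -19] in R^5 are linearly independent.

linearly dependent

Form the 5×5 matrix with these as columns; its determinant is 0.
A zero determinant means the columns are linearly dependent.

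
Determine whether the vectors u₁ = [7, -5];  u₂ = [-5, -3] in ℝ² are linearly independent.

linearly independent

Form the 2×2 matrix with these as columns; its determinant is -46.
A nonzero determinant means the columns are linearly independent.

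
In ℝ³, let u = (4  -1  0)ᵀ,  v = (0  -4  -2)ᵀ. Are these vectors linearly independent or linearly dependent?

linearly independent

Place the vectors as rows of a 2×3 matrix and reduce to echelon form.
The reduction yields 2 nonzero rows, so the rank is 2.
Since rank = 2 (the number of vectors), the set is linearly independent.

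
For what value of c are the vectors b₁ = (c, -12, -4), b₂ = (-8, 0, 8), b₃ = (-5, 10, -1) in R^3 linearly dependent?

c = 56/5

Place the vectors as rows of a 3×3 matrix; dependence ⇔ determinant zero.
Expanding, det = 896 - 80*c.
Solving 896 - 80*c = 0 yields c = 56/5.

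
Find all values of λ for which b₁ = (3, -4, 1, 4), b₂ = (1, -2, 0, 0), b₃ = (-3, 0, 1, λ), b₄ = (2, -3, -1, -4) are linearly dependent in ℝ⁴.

λ = 4

The set is linearly dependent precisely when det[b₁; b₂; b₃; b₄] = 0.
Expanding, det = 12 - 3*λ.
This vanishes exactly when λ = 4.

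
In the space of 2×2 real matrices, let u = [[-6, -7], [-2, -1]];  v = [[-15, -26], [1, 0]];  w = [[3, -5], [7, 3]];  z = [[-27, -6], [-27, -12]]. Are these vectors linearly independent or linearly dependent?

Take coordinates with respect to the standard basis {E₁₁, E₁₂, E₂₁, E₂₂}.
The matrix [u|v|w|z] has determinant 0.
A zero determinant means the columns are linearly dependent.

linearly dependent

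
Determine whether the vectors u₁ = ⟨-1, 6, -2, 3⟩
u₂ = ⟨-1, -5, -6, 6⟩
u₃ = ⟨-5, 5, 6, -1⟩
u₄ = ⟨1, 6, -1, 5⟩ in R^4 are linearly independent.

linearly independent

Form the 4×4 matrix with these as columns; its determinant is 1263.
A nonzero determinant means the columns are linearly independent.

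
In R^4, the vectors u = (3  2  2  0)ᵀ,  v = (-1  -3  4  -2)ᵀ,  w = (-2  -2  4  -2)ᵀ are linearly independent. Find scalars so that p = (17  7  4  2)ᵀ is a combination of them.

Solve the system with u, v, w as columns and p as the right-hand side.
The system has the unique solution (a₁, a₂, a₃) = (4, 3, -4).

p = 4u + 3v - 4w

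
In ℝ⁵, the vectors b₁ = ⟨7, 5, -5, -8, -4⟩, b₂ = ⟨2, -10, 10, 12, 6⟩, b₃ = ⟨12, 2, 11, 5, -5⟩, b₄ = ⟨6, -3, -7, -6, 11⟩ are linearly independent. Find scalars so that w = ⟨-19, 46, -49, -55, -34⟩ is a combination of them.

w = b₁ - 4b₂ - b₃ - b₄

Solve the system with b₁, b₂, b₃, b₄ as columns and w as the right-hand side.
Row-reducing the augmented matrix gives the unique coefficients (α₁, …, α₄) = (1, -4, -1, -1).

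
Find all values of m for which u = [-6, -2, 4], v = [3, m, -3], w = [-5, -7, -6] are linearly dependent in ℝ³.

The set is linearly dependent precisely when det[u; v; w] = 0.
The determinant works out to 56*m - 24.
Setting this to zero gives m = 3/7.

m = 3/7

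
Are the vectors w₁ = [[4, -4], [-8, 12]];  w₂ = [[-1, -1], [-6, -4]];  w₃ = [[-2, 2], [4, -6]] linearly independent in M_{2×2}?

Take coordinates with respect to the standard basis {E₁₁, E₁₂, E₂₁, E₂₂}.
One vector is a scalar multiple of another, so the set is dependent.

linearly dependent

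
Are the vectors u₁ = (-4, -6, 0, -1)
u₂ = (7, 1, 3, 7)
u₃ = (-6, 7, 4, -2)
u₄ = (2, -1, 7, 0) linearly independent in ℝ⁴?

Row-reduce the matrix whose columns are u₁, u₂, u₃, u₄.
The reduction yields 4 nonzero rows, so the rank is 4.
Since rank = 4 (the number of vectors), the set is linearly independent.

linearly independent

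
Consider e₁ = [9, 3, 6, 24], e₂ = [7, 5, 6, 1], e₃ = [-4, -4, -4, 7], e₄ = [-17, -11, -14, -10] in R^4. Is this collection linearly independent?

linearly dependent

The matrix [e₁|e₂|e₃|e₄] has determinant 0.
A zero determinant means the columns are linearly dependent.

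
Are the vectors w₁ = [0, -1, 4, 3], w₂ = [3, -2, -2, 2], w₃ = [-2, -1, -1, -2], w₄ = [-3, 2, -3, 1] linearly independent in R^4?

Place the vectors as rows of a 4×4 matrix and reduce to echelon form.
The reduction yields 4 nonzero rows, so the rank is 4.
Since rank = 4 (the number of vectors), the set is linearly independent.

linearly independent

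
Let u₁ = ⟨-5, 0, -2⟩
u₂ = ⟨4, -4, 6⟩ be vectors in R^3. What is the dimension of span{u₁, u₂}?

Apply Gaussian elimination to the matrix whose rows are u₁, u₂.
The echelon form has 2 nonzero rows, so the rank is 2.

dim = 2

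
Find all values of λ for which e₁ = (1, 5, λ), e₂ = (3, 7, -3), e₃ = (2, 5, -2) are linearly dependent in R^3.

λ = -1

The set is linearly dependent precisely when det[e₁; e₂; e₃] = 0.
Expanding, det = λ + 1.
Solving λ + 1 = 0 yields λ = -1.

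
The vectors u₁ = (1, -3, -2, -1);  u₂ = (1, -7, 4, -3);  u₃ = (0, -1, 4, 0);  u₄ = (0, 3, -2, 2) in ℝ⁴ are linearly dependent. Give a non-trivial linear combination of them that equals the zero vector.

Set up α₁u₁ + … + α₄u₄ = 0 and solve the homogeneous system.
A generator of the null space is (1, -1, 1, -1).

u₁ - u₂ + u₃ - u₄ = 0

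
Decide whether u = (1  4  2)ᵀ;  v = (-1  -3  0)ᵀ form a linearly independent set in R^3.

linearly independent

Place the vectors as rows of a 2×3 matrix and reduce to echelon form.
The reduction yields 2 nonzero rows, so the rank is 2.
Since rank = 2 (the number of vectors), the set is linearly independent.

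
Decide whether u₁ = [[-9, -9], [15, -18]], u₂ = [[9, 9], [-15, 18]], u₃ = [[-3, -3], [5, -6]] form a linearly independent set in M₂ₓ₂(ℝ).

linearly dependent

Take coordinates with respect to the standard basis {E₁₁, E₁₂, E₂₁, E₂₂}.
Row-reduce the matrix whose columns are u₁, u₂, u₃.
The reduction yields 1 nonzero row, so the rank is 1.
Since rank 1 < 3, the set is linearly dependent.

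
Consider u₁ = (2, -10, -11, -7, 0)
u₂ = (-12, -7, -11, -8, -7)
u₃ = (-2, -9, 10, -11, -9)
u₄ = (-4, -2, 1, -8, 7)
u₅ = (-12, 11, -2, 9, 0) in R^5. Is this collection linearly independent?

Place the vectors as rows of a 5×5 matrix and reduce to echelon form.
The reduction yields 5 nonzero rows, so the rank is 5.
Since rank = 5 (the number of vectors), the set is linearly independent.

linearly independent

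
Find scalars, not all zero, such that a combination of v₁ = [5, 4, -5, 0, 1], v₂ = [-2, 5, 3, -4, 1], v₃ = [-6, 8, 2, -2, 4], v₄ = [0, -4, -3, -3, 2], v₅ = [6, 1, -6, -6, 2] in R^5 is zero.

Set up α₁v₁ + … + α₅v₅ = 0 and solve the homogeneous system.
One solution (up to scaling) is (2, 2, -1, 2, -2).

2v₁ + 2v₂ - v₃ + 2v₄ - 2v₅ = 0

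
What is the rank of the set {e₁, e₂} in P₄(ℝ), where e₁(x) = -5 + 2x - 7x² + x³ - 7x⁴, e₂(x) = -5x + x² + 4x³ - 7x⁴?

Pass to coordinate vectors with respect to the basis {1, x, …, x⁴}.
Put the 5×2 matrix [e₁|e₂] into echelon form.
Reduction leaves 2 leading entries, giving rank 2.

rank 2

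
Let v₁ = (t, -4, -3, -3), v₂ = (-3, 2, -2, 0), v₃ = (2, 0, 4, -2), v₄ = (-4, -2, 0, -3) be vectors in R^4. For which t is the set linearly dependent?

Place the vectors as rows of a 4×4 matrix; dependence ⇔ determinant zero.
Expanding, det = -32*t - 232.
Solving -32*t - 232 = 0 yields t = -29/4.

t = -29/4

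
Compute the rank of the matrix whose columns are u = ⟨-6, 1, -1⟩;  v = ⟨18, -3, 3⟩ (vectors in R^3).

Form the matrix with u, v as columns and reduce.
Reduction leaves 1 leading entry, giving rank 1.

1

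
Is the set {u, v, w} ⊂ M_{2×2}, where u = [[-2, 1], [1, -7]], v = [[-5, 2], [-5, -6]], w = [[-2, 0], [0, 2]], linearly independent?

linearly independent

Take coordinates with respect to the standard basis {E₁₁, E₁₂, E₂₁, E₂₂}.
Place the vectors as rows of a 3×4 matrix and reduce to echelon form.
The reduction yields 3 nonzero rows, so the rank is 3.
Since rank = 3 (the number of vectors), the set is linearly independent.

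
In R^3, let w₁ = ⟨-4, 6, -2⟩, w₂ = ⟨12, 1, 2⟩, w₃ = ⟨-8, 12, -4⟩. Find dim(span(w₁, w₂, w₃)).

dim = 2

Row-reduce the 3×3 matrix with these as rows.
There are 2 pivot columns, so rank = 2.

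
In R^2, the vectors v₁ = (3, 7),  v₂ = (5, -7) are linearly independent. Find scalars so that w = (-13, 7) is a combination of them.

w = -v₁ - 2v₂

Since v₁, v₂ are independent, the coefficients expressing w are uniquely determined by a linear system.
The system has the unique solution (c₁, c₂) = (-1, -2).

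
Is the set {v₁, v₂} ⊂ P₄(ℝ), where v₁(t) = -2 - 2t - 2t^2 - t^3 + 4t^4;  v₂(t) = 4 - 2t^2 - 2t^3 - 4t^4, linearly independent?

Write each element as a coordinate vector in ℝ⁵ using {1, t, …, t^4}.
Place the vectors as rows of a 2×5 matrix and reduce to echelon form.
The reduction yields 2 nonzero rows, so the rank is 2.
Since rank = 2 (the number of vectors), the set is linearly independent.

linearly independent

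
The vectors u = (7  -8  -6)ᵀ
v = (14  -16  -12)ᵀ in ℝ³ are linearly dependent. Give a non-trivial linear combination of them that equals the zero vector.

Solve the homogeneous system with u, v as columns by row-reducing the coefficient matrix.
A generator of the null space is (2, -1).

2u - v = 0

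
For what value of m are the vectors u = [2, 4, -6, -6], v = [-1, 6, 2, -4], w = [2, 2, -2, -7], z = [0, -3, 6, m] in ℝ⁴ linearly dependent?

m = -3/2

Place the vectors as rows of a 4×4 matrix; dependence ⇔ determinant zero.
The determinant works out to 60*m + 90.
Solving 60*m + 90 = 0 yields m = -3/2.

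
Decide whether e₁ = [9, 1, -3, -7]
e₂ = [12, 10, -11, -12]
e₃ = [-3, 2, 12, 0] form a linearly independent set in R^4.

Row-reduce the matrix whose columns are e₁, e₂, e₃.
The reduction yields 3 nonzero rows, so the rank is 3.
Since rank = 3 (the number of vectors), the set is linearly independent.

linearly independent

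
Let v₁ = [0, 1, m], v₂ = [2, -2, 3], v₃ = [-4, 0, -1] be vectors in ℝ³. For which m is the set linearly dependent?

m = -5/4

Dependence holds iff the 3×3 matrix [v₁ v₂ v₃] is singular.
Expanding, det = -8*m - 10.
This vanishes exactly when m = -5/4.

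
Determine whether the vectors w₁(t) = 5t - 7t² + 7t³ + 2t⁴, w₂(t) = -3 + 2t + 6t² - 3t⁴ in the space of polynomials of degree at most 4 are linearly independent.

Take coordinates with respect to the standard basis {1, t, …, t⁴}.
Place the vectors as rows of a 2×5 matrix and reduce to echelon form.
The reduction yields 2 nonzero rows, so the rank is 2.
Since rank = 2 (the number of vectors), the set is linearly independent.

linearly independent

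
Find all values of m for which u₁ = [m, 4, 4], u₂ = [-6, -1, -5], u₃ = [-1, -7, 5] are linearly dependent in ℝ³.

m = 38/5

The vectors are dependent exactly when the determinant of the matrix with rows u₁, u₂, u₃ vanishes.
Cofactor expansion gives det = 304 - 40*m.
Setting this to zero gives m = 38/5.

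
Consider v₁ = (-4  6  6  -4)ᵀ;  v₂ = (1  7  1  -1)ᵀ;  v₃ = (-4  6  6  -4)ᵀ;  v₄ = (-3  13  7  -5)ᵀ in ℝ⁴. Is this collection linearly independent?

linearly dependent

Two of the vectors are equal, giving an immediate dependence.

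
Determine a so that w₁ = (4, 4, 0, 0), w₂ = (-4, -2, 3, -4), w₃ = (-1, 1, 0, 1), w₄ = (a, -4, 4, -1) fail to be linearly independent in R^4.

a = -46/3

Dependence holds iff the 4×4 matrix [w₁ w₂ w₃ w₄] is singular.
Expanding, det = -12*a - 184.
Solving -12*a - 184 = 0 yields a = -46/3.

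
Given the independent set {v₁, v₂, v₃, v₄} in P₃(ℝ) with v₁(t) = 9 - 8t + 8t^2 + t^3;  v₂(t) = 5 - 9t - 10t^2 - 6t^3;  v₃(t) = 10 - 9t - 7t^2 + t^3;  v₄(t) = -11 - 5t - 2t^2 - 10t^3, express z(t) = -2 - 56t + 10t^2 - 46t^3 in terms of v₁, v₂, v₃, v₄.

z = 4v₁ + 3v₂ - 2v₃ + 3v₄

Take coordinate vectors relative to {1, t, …, t^3}.
Set up the augmented matrix [v₁ | v₂ | v₃ | v₄ | z] and row-reduce.
The system has the unique solution (a₁, …, a₄) = (4, 3, -2, 3).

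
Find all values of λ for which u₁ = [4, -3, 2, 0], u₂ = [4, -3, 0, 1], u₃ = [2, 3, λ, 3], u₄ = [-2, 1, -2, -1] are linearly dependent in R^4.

Dependence holds iff the 4×4 matrix [u₁ u₂ u₃ u₄] is singular.
The determinant works out to 2*λ - 44.
This vanishes exactly when λ = 22.

λ = 22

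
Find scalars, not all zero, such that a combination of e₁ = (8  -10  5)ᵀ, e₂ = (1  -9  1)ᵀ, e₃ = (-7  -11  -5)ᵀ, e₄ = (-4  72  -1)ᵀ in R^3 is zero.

3e₁ + e₂ + 3e₃ + e₄ = 0

Set up α₁e₁ + … + α₄e₄ = 0 and solve the homogeneous system.
One solution (up to scaling) is (3, 1, 3, 1).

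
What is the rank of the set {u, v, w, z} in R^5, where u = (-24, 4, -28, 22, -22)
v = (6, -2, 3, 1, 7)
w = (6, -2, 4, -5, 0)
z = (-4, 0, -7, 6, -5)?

rank 3

Row-reduce the 4×5 matrix with these as rows.
The echelon form has 3 nonzero rows, so the rank is 3.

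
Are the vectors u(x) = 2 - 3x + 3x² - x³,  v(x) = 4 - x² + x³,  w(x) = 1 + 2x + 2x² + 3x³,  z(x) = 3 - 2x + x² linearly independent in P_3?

Take coordinates with respect to the standard basis {1, x, …, x³}.
Form the 4×4 matrix with these as columns; its determinant is 26.
A nonzero determinant means the columns are linearly independent.

linearly independent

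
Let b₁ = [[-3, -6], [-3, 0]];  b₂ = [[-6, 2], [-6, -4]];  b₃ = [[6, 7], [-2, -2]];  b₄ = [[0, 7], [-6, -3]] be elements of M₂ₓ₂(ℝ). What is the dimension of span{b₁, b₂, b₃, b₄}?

4

Represent each element by its coordinate vector in ℝ⁴.
Row-reduce the 4×4 matrix with these as rows.
Exactly 4 pivots survive; hence the rank is 4.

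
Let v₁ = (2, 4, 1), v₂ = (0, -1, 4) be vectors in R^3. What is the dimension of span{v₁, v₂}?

2

Row-reduce the 2×3 matrix with these as rows.
Reduction leaves 2 leading entries, giving rank 2.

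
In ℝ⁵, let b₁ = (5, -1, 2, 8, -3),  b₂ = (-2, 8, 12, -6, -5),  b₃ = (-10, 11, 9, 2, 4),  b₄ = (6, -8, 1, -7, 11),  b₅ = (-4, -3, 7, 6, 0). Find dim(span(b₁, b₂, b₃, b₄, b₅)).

dim = 5

Apply Gaussian elimination to the matrix whose rows are b₁, b₂, b₃, b₄, b₅.
There are 5 pivot columns, so rank = 5.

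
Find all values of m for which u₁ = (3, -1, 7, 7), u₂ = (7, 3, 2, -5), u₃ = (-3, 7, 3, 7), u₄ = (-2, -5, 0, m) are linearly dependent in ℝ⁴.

The vectors are dependent exactly when the determinant of the matrix with rows u₁, u₂, u₃, u₄ vanishes.
Cofactor expansion gives det = 418*m - 1102.
Solving 418*m - 1102 = 0 yields m = 29/11.

m = 29/11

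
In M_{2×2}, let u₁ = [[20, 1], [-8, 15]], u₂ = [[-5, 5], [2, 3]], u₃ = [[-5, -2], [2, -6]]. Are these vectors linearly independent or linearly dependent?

Take coordinates with respect to the standard basis {E₁₁, E₁₂, E₂₁, E₂₂}.
Place the vectors as rows of a 3×4 matrix and reduce to echelon form.
The reduction yields 2 nonzero rows, so the rank is 2.
Since rank 2 < 3, the set is linearly dependent.
Indeed u₁ + u₂ + 3u₃ = 0.

linearly dependent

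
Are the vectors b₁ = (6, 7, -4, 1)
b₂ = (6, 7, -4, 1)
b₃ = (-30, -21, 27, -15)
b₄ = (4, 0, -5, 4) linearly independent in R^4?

Two of the vectors are equal, giving an immediate dependence.

linearly dependent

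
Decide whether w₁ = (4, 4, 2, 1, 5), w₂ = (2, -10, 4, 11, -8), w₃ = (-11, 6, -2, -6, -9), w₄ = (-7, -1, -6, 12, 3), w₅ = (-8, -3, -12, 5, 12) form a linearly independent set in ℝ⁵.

linearly independent

The matrix [w₁|w₂|w₃|w₄|w₅] has determinant -25620.
A nonzero determinant means the columns are linearly independent.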